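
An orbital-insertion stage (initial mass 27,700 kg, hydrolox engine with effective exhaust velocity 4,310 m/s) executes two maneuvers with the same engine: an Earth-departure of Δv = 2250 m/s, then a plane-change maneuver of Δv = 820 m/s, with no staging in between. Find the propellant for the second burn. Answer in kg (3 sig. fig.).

After the first burn: m = 27700 × exp(−2250/4310.0) = 27700 × 0.59331 = 16,434.7 kg.
After the second burn: m = 16,434.7 × exp(−820/4310.0) = 16,434.7 × 0.82675 = 13,587.4 kg.
Second-burn propellant = 16,434.7 − 13,587.4 = 2,847.3 kg.

propellant for the second burn ≈ 2850 kg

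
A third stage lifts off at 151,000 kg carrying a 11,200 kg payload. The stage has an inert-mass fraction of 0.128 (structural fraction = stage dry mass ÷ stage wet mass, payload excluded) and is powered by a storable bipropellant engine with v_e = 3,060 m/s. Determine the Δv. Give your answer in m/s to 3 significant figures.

Δv ≈ 5040 m/s

Stage wet mass = m₀ − payload = 151,000 − 11,200 = 139,800 kg.
Stage dry mass = ε × stage wet mass = 0.128 × 139,800 = 17,894.4 kg.
Burnout mass m_f = stage dry + payload = 17,894.4 + 11,200 = 29,094.4 kg.
By the Tsiolkovsky rocket equation, Δv = v_e · ln(151,000/29,094.4) = 3060.0 × ln(5.19) = 3060.0 × 1.6467 ≈ 5039 m/s.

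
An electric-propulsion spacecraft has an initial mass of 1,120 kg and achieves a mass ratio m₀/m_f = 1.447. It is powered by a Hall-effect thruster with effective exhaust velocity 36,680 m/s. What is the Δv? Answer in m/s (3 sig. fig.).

From the ideal rocket equation, Δv = v_e · ln(1.447) = 36680.0 × 0.3695 ≈ 13553.0 m/s.

Δv ≈ 13600 m/s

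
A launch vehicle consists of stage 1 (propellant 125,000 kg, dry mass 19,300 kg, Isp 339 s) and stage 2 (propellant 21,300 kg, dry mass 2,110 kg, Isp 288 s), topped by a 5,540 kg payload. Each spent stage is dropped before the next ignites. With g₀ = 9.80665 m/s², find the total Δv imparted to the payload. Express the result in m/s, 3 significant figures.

Δv ≈ 8010 m/s

Ignition mass of stage 1 = 125,000+19,300 + 21,300+2,110 + 5,540 = 173,250 kg.
Stage 1: m₀ = 173,250 kg, m_f = 173,250 − 125,000 = 48,250 kg; Δv = 339×9.80665×ln(3.591) = 3324.5×1.2783 ≈ 4250 m/s.
Stage 2: m₀ = 28,950 kg, m_f = 28,950 − 21,300 = 7,650 kg; Δv = 288×9.80665×ln(3.784) = 2824.3×1.3309 ≈ 3759 m/s.
Total Δv = 4250 + 3759 = 8009 m/s.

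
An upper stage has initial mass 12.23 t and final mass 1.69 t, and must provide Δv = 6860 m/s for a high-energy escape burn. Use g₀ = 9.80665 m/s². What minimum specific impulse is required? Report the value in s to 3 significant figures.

ln(m₀/m_f) = ln(12230/1690) = ln(7.237) = 1.9792.
v_e = Δv / ln(m₀/m_f) = 6860 / 1.9792 = 3466.1 m/s.
Isp = v_e / g₀ = 3466.1 / 9.80665 = 353.4 s.

Isp ≈ 353 s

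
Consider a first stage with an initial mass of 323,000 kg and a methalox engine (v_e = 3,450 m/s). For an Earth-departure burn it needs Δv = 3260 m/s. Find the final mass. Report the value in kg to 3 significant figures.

final mass ≈ 126000 kg

From the ideal rocket equation, m₀/m_f = exp(Δv / v_e) = exp(3260 / 3450.0) = exp(0.9449) = 2.5726.
m_f = m₀ / 2.5726 = 323,000 / 2.5726 = 125,554 kg.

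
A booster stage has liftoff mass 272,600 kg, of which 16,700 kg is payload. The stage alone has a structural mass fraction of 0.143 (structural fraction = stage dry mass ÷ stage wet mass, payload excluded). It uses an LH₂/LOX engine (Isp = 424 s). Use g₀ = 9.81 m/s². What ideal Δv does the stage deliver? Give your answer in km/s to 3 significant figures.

Δv ≈ 6.79 km/s

Stage wet mass = m₀ − payload = 272,600 − 16,700 = 255,900 kg.
Stage dry mass = ε × stage wet mass = 0.143 × 255,900 = 36,593.7 kg.
Burnout mass m_f = stage dry + payload = 36,593.7 + 16,700 = 53,293.7 kg.
v_e = Isp · g₀ = 424 × 9.81 = 4159.4 m/s.
Rocket equation: Δv = v_e · ln(272,600/53,293.7) = 4159.4 × ln(5.115) = 4159.4 × 1.6322 ≈ 6789 m/s.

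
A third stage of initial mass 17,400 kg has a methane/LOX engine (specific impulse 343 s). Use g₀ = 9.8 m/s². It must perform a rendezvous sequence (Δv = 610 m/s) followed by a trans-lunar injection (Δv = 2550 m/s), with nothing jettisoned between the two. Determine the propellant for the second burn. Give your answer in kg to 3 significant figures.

propellant for the second burn ≈ 7720 kg

v_e = Isp · g₀ = 343 × 9.8 = 3361.4 m/s.
After the first burn: m = 17400 × exp(−610/3361.4) = 17400 × 0.83404 = 14,512.3 kg.
After the second burn: m = 14,512.3 × exp(−2550/3361.4) = 14,512.3 × 0.46832 = 6,796.4 kg.
Second-burn propellant = 14,512.3 − 6,796.4 = 7,715.9 kg.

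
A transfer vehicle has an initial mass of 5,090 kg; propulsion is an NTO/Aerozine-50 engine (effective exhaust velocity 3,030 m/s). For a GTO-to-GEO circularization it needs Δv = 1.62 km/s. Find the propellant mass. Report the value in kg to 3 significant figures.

propellant mass ≈ 2110 kg

By the Tsiolkovsky rocket equation, m₀/m_f = exp(Δv / v_e) = exp(1620 / 3030.0) = exp(0.5347) = 1.7069.
m_f = 5,090 / 1.7069 = 2,982.01 kg, so propellant = m₀ − m_f = 5,090 − 2,982.01 = 2,107.99 kg.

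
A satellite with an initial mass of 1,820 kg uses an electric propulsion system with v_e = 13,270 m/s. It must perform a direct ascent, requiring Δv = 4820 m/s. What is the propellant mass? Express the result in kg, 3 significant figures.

propellant mass ≈ 554 kg

From the ideal rocket equation, m₀/m_f = exp(Δv / v_e) = exp(4820 / 13270.0) = exp(0.3632) = 1.4380.
m_f = 1,820 / 1.4380 = 1,265.65 kg, so propellant = m₀ − m_f = 1,820 − 1,265.65 = 554.35 kg.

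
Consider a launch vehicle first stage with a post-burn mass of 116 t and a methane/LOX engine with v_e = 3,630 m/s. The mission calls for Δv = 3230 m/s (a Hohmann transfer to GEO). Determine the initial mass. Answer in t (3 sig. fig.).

initial mass ≈ 282 t

m₀/m_f = exp(Δv / v_e) = exp(3230 / 3630.0) = exp(0.8898) = 2.4347.
m₀ = m_f × 2.4347 = 116 × 2.4347 = 282.425 t.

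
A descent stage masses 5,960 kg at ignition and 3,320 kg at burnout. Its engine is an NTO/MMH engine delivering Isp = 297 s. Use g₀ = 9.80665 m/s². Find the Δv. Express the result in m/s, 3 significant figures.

Δv ≈ 1700 m/s

v_e = Isp · g₀ = 297 × 9.80665 = 2912.6 m/s.
By the Tsiolkovsky rocket equation, Δv = v_e · ln(m₀/m_f) = 2912.6 × ln(1.795) = 2912.6 × 0.5851 ≈ 1704.2 m/s.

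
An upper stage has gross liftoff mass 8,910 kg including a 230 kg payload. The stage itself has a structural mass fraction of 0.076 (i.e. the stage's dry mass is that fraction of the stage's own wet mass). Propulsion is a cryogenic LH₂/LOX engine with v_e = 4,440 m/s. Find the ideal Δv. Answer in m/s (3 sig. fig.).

Stage wet mass = m₀ − payload = 8,910 − 230 = 8,680 kg.
Stage dry mass = ε × stage wet mass = 0.076 × 8,680 = 659.68 kg.
Burnout mass m_f = stage dry + payload = 659.68 + 230 = 889.68 kg.
From the ideal rocket equation, Δv = v_e · ln(8,910/889.68) = 4440.0 × ln(10.01) = 4440.0 × 2.3041 ≈ 10230 m/s.

Δv ≈ 10200 m/s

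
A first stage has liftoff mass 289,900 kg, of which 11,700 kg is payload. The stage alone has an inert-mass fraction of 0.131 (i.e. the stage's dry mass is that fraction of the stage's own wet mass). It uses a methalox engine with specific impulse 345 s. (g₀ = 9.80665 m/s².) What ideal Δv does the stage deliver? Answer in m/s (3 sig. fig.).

Stage wet mass = m₀ − payload = 289,900 − 11,700 = 278,200 kg.
Stage dry mass = ε × stage wet mass = 0.131 × 278,200 = 36,444.2 kg.
Burnout mass m_f = stage dry + payload = 36,444.2 + 11,700 = 48,144.2 kg.
v_e = Isp · g₀ = 345 × 9.80665 = 3383.3 m/s.
Δv = v_e · ln(289,900/48,144.2) = 3383.3 × ln(6.021) = 3383.3 × 1.7953 ≈ 6074 m/s.

Δv ≈ 6070 m/s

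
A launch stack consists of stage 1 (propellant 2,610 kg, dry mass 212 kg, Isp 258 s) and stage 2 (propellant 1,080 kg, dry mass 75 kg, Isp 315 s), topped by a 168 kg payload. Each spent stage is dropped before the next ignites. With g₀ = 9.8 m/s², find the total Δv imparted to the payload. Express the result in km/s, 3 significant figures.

Ignition mass of stage 1 = 2,610+212 + 1,080+75 + 168 = 4,145 kg.
Stage 1: m₀ = 4,145 kg, m_f = 4,145 − 2,610 = 1,535 kg; Δv = 258×9.8×ln(2.7) = 2528.4×0.9934 ≈ 2512 m/s.
Stage 2: m₀ = 1,323 kg, m_f = 1,323 − 1,080 = 243 kg; Δv = 315×9.8×ln(5.444) = 3087.0×1.6946 ≈ 5231 m/s.
Total Δv = 2512 + 5231 = 7743 m/s.

Δv ≈ 7.74 km/s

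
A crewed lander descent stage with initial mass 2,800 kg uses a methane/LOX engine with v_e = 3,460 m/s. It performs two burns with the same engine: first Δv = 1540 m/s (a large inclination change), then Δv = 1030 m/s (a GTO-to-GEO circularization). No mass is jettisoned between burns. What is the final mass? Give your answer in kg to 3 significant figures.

final mass ≈ 1330 kg

After the first burn: m = 2800 × exp(−1540/3460.0) = 2800 × 0.64077 = 1,794.16 kg.
After the second burn: m = 1,794.16 × exp(−1030/3460.0) = 1,794.16 × 0.74253 = 1,332.22 kg.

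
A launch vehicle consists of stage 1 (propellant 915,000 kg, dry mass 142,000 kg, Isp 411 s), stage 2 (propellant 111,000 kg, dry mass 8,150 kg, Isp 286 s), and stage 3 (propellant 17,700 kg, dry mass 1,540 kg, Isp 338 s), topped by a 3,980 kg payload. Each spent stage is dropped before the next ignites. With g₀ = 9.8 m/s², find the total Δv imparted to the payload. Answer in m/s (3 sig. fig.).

Δv ≈ 14800 m/s

Ignition mass of stage 1 = 915,000+142,000 + 111,000+8,150 + 17,700+1,540 + 3,980 = 1,199,370 kg.
Stage 1: m₀ = 1,199,370 kg, m_f = 1,199,370 − 915,000 = 284,370 kg; Δv = 411×9.8×ln(4.218) = 4027.8×1.4393 ≈ 5797 m/s.
Stage 2: m₀ = 142,370 kg, m_f = 142,370 − 111,000 = 31,370 kg; Δv = 286×9.8×ln(4.538) = 2802.8×1.5126 ≈ 4239 m/s.
Stage 3: m₀ = 23,220 kg, m_f = 23,220 − 17,700 = 5,520 kg; Δv = 338×9.8×ln(4.207) = 3312.4×1.4366 ≈ 4759 m/s.
Total Δv = 5797 + 4239 + 4759 = 14795 m/s.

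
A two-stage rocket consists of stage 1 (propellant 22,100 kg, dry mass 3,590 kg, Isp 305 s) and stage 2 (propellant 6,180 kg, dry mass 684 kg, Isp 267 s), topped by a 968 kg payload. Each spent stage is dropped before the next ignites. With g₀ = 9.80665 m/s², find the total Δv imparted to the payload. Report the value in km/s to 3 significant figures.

Δv ≈ 7.30 km/s

Ignition mass of stage 1 = 22,100+3,590 + 6,180+684 + 968 = 33,522 kg.
Stage 1: m₀ = 33,522 kg, m_f = 33,522 − 22,100 = 11,422 kg; Δv = 305×9.80665×ln(2.935) = 2991.0×1.0767 ≈ 3220 m/s.
Stage 2: m₀ = 7,832 kg, m_f = 7,832 − 6,180 = 1,652 kg; Δv = 267×9.80665×ln(4.741) = 2618.4×1.5562 ≈ 4075 m/s.
Total Δv = 3220 + 4075 = 7295 m/s.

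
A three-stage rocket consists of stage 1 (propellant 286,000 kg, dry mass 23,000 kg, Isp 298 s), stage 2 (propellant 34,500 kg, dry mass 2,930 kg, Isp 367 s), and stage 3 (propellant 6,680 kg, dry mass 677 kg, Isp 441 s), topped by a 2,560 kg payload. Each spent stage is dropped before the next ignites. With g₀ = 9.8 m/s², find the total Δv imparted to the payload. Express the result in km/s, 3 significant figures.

Ignition mass of stage 1 = 286,000+23,000 + 34,500+2,930 + 6,680+677 + 2,560 = 356,347 kg.
Stage 1: m₀ = 356,347 kg, m_f = 356,347 − 286,000 = 70,347 kg; Δv = 298×9.8×ln(5.066) = 2920.4×1.6225 ≈ 4738 m/s.
Stage 2: m₀ = 47,347 kg, m_f = 47,347 − 34,500 = 12,847 kg; Δv = 367×9.8×ln(3.685) = 3596.6×1.3044 ≈ 4691 m/s.
Stage 3: m₀ = 9,917 kg, m_f = 9,917 − 6,680 = 3,237 kg; Δv = 441×9.8×ln(3.064) = 4321.8×1.1196 ≈ 4839 m/s.
Total Δv = 4738 + 4691 + 4839 = 14268 m/s.

Δv ≈ 14.3 km/s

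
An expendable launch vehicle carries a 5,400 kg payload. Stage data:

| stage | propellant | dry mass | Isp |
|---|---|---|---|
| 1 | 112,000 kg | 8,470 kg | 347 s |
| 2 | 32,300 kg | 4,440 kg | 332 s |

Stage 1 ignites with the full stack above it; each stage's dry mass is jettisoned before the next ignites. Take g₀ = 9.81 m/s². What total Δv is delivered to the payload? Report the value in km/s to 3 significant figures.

Δv ≈ 8.71 km/s

Ignition mass of stage 1 = 112,000+8,470 + 32,300+4,440 + 5,400 = 162,610 kg.
Stage 1: m₀ = 162,610 kg, m_f = 162,610 − 112,000 = 50,610 kg; Δv = 347×9.81×ln(3.213) = 3404.1×1.1672 ≈ 3973 m/s.
Stage 2: m₀ = 42,140 kg, m_f = 42,140 − 32,300 = 9,840 kg; Δv = 332×9.81×ln(4.283) = 3256.9×1.4545 ≈ 4737 m/s.
Total Δv = 3973 + 4737 = 8710 m/s.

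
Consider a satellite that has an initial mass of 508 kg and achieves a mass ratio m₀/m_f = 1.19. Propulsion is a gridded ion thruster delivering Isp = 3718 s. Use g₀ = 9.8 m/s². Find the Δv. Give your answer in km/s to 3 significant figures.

Δv ≈ 6.34 km/s

v_e = Isp · g₀ = 3718 × 9.8 = 36436.4 m/s.
Using Δv = v_e ln(m₀/m_f): Δv = v_e · ln(1.19) = 36436.4 × 0.1740 ≈ 6338.2 m/s.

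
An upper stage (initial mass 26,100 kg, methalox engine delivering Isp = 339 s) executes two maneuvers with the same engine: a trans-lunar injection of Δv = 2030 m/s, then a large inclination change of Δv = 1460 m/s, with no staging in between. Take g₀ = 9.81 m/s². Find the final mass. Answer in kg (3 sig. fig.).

v_e = Isp · g₀ = 339 × 9.81 = 3325.6 m/s.
After the first burn: m = 26100 × exp(−2030/3325.6) = 26100 × 0.54312 = 14,175.4 kg.
After the second burn: m = 14,175.4 × exp(−1460/3325.6) = 14,175.4 × 0.64467 = 9,138.46 kg.

final mass ≈ 9140 kg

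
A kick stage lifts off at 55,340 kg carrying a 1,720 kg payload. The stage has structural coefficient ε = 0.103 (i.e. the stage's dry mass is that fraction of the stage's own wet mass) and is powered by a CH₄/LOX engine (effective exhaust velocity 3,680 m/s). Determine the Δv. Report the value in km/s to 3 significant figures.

Δv ≈ 7.48 km/s

Stage wet mass = m₀ − payload = 55,340 − 1,720 = 53,620 kg.
Stage dry mass = ε × stage wet mass = 0.103 × 53,620 = 5,522.86 kg.
Burnout mass m_f = stage dry + payload = 5,522.86 + 1,720 = 7,242.86 kg.
By the Tsiolkovsky rocket equation, Δv = v_e · ln(55,340/7,242.86) = 3680.0 × ln(7.641) = 3680.0 × 2.0335 ≈ 7483 m/s.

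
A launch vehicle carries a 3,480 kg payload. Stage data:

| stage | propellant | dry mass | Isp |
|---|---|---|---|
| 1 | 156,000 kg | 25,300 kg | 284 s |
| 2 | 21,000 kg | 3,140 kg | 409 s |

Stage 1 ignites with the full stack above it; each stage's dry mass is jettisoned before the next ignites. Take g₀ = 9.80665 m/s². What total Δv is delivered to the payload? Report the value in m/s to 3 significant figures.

Δv ≈ 9550 m/s

Ignition mass of stage 1 = 156,000+25,300 + 21,000+3,140 + 3,480 = 208,920 kg.
Stage 1: m₀ = 208,920 kg, m_f = 208,920 − 156,000 = 52,920 kg; Δv = 284×9.80665×ln(3.948) = 2785.1×1.3732 ≈ 3824 m/s.
Stage 2: m₀ = 27,620 kg, m_f = 27,620 − 21,000 = 6,620 kg; Δv = 409×9.80665×ln(4.172) = 4010.9×1.4284 ≈ 5729 m/s.
Total Δv = 3824 + 5729 = 9553 m/s.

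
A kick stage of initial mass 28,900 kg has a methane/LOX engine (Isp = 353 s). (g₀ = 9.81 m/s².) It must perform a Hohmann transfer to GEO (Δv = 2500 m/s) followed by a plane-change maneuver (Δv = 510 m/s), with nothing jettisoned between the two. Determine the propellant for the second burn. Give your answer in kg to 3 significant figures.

v_e = Isp · g₀ = 353 × 9.81 = 3462.9 m/s.
After the first burn: m = 28900 × exp(−2500/3462.9) = 28900 × 0.48581 = 14,039.9 kg.
After the second burn: m = 14,039.9 × exp(−510/3462.9) = 14,039.9 × 0.86306 = 12,117.3 kg.
Second-burn propellant = 14,039.9 − 12,117.3 = 1,922.6 kg.

propellant for the second burn ≈ 1920 kg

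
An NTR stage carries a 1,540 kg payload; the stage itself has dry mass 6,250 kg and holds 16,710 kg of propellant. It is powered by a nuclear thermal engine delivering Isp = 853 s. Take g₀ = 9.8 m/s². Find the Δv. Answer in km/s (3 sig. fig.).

Δv ≈ 9.58 km/s

v_e = Isp · g₀ = 853 × 9.8 = 8359.4 m/s.
m₀ = payload + dry + propellant = 1,540 + 6,250 + 16,710 = 24,500 kg.
m_f = payload + dry = 1,540 + 6,250 = 7,790 kg.
Δv = v_e · ln(m₀/m_f) = 8359.4 × ln(3.145) = 8359.4 × 1.1458 ≈ 9578.5 m/s.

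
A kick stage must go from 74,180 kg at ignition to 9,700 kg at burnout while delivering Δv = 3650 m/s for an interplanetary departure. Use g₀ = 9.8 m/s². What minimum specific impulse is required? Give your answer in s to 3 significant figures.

Isp ≈ 183 s

ln(m₀/m_f) = ln(74180/9700) = ln(7.647) = 2.0344.
From the ideal rocket equation, v_e = Δv / ln(m₀/m_f) = 3650 / 2.0344 = 1794.2 m/s.
Isp = v_e / g₀ = 1794.2 / 9.8 = 183.1 s.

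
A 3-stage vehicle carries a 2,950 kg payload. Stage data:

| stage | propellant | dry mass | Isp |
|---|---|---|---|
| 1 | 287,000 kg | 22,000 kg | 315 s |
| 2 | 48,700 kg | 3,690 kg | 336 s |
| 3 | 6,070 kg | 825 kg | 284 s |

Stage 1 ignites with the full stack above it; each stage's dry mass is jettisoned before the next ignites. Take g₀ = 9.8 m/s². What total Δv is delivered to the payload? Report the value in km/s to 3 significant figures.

Ignition mass of stage 1 = 287,000+22,000 + 48,700+3,690 + 6,070+825 + 2,950 = 371,235 kg.
Stage 1: m₀ = 371,235 kg, m_f = 371,235 − 287,000 = 84,235 kg; Δv = 315×9.8×ln(4.407) = 3087.0×1.4832 ≈ 4579 m/s.
Stage 2: m₀ = 62,235 kg, m_f = 62,235 − 48,700 = 13,535 kg; Δv = 336×9.8×ln(4.598) = 3292.8×1.5256 ≈ 5024 m/s.
Stage 3: m₀ = 9,845 kg, m_f = 9,845 − 6,070 = 3,775 kg; Δv = 284×9.8×ln(2.608) = 2783.2×0.9586 ≈ 2668 m/s.
Total Δv = 4579 + 5024 + 2668 = 12271 m/s.

Δv ≈ 12.3 km/s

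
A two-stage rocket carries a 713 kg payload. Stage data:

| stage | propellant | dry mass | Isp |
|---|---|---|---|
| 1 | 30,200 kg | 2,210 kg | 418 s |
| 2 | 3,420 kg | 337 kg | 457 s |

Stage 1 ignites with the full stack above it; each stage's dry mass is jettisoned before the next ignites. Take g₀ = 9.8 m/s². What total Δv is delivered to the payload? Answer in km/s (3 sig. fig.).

Ignition mass of stage 1 = 30,200+2,210 + 3,420+337 + 713 = 36,880 kg.
Stage 1: m₀ = 36,880 kg, m_f = 36,880 − 30,200 = 6,680 kg; Δv = 418×9.8×ln(5.521) = 4096.4×1.7086 ≈ 6999 m/s.
Stage 2: m₀ = 4,470 kg, m_f = 4,470 − 3,420 = 1,050 kg; Δv = 457×9.8×ln(4.257) = 4478.6×1.4486 ≈ 6488 m/s.
Total Δv = 6999 + 6488 = 13487 m/s.

Δv ≈ 13.5 km/s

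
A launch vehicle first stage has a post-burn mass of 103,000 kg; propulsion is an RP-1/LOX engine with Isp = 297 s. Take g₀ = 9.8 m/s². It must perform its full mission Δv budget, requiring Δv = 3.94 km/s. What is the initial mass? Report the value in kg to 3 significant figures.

v_e = Isp · g₀ = 297 × 9.8 = 2910.6 m/s.
By the Tsiolkovsky rocket equation, m₀/m_f = exp(Δv / v_e) = exp(3940 / 2910.6) = exp(1.3537) = 3.8716.
m₀ = m_f × 3.8716 = 103,000 × 3.8716 = 398,775 kg.

initial mass ≈ 399000 kg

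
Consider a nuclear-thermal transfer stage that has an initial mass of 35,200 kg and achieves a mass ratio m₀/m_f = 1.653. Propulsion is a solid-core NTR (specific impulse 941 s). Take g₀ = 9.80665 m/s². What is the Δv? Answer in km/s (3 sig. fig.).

v_e = Isp · g₀ = 941 × 9.80665 = 9228.1 m/s.
Δv = v_e · ln(1.653) = 9228.1 × 0.5026 ≈ 4637.9 m/s.

Δv ≈ 4.64 km/s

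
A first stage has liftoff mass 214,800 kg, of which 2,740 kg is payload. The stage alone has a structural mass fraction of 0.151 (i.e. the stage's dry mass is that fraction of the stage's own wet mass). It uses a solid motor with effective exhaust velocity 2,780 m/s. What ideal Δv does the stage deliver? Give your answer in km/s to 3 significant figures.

Δv ≈ 5.06 km/s

Stage wet mass = m₀ − payload = 214,800 − 2,740 = 212,060 kg.
Stage dry mass = ε × stage wet mass = 0.151 × 212,060 = 32,021.1 kg.
Burnout mass m_f = stage dry + payload = 32,021.1 + 2,740 = 34,761.1 kg.
From the ideal rocket equation, Δv = v_e · ln(214,800/34,761.1) = 2780.0 × ln(6.179) = 2780.0 × 1.8212 ≈ 5063 m/s.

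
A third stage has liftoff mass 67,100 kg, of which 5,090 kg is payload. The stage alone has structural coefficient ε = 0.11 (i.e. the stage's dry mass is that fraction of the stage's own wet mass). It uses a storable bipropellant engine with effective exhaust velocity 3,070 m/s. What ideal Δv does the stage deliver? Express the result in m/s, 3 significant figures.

Stage wet mass = m₀ − payload = 67,100 − 5,090 = 62,010 kg.
Stage dry mass = ε × stage wet mass = 0.11 × 62,010 = 6,821.1 kg.
Burnout mass m_f = stage dry + payload = 6,821.1 + 5,090 = 11,911.1 kg.
Δv = v_e · ln(67,100/11,911.1) = 3070.0 × ln(5.633) = 3070.0 × 1.7287 ≈ 5307 m/s.

Δv ≈ 5310 m/s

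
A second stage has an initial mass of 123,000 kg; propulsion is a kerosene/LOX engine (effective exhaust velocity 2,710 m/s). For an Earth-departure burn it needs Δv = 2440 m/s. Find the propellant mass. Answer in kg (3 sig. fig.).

By the Tsiolkovsky rocket equation, m₀/m_f = exp(Δv / v_e) = exp(2440 / 2710.0) = exp(0.9004) = 2.4605.
m_f = 123,000 / 2.4605 = 49,989.8 kg, so propellant = m₀ − m_f = 123,000 − 49,989.8 = 73,010.2 kg.

propellant mass ≈ 73000 kg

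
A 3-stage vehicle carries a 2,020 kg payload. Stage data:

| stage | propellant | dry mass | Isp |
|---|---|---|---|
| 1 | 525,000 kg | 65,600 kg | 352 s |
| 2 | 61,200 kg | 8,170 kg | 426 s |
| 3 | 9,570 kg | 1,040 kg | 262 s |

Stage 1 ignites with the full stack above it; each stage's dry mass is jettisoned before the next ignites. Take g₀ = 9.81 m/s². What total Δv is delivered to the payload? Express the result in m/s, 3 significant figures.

Ignition mass of stage 1 = 525,000+65,600 + 61,200+8,170 + 9,570+1,040 + 2,020 = 672,600 kg.
Stage 1: m₀ = 672,600 kg, m_f = 672,600 − 525,000 = 147,600 kg; Δv = 352×9.81×ln(4.557) = 3453.1×1.5166 ≈ 5237 m/s.
Stage 2: m₀ = 82,000 kg, m_f = 82,000 − 61,200 = 20,800 kg; Δv = 426×9.81×ln(3.942) = 4179.1×1.3718 ≈ 5733 m/s.
Stage 3: m₀ = 12,630 kg, m_f = 12,630 − 9,570 = 3,060 kg; Δv = 262×9.81×ln(4.127) = 2570.2×1.4177 ≈ 3644 m/s.
Total Δv = 5237 + 5733 + 3644 = 14614 m/s.

Δv ≈ 14600 m/s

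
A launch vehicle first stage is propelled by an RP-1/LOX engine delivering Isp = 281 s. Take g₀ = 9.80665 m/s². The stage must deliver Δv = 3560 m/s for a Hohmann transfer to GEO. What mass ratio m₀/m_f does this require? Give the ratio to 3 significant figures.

mass ratio ≈ 3.64

v_e = Isp · g₀ = 281 × 9.80665 = 2755.7 m/s.
Rocket equation: m₀/m_f = exp(Δv / v_e) = exp(3560 / 2755.7) = exp(1.2919) = 3.6396.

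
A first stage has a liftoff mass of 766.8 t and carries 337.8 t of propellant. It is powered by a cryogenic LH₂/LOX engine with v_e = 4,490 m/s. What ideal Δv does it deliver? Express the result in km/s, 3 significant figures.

m_f = m₀ − m_prop = 766.8 − 337.8 = 429 t.
Δv = v_e · ln(m₀/m_f) = 4490.0 × ln(1.787) = 4490.0 × 0.5808 ≈ 2607.7 m/s.

Δv ≈ 2.61 km/s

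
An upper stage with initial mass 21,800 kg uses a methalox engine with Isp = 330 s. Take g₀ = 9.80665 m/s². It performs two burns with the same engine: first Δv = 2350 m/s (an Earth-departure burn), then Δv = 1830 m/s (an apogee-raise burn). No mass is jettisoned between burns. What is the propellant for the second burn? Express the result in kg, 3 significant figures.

v_e = Isp · g₀ = 330 × 9.80665 = 3236.2 m/s.
After the first burn: m = 21800 × exp(−2350/3236.2) = 21800 × 0.48376 = 10,546 kg.
After the second burn: m = 10,546 × exp(−1830/3236.2) = 10,546 × 0.56809 = 5,991.08 kg.
Second-burn propellant = 10,546 − 5,991.08 = 4,554.92 kg.

propellant for the second burn ≈ 4550 kg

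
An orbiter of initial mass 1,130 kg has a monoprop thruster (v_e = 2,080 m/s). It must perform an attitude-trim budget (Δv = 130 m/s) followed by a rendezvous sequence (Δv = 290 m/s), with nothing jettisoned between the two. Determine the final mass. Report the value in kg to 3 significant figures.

final mass ≈ 923 kg

After the first burn: m = 1130 × exp(−130/2080.0) = 1130 × 0.93941 = 1,061.53 kg.
After the second burn: m = 1,061.53 × exp(−290/2080.0) = 1,061.53 × 0.86986 = 923.382 kg.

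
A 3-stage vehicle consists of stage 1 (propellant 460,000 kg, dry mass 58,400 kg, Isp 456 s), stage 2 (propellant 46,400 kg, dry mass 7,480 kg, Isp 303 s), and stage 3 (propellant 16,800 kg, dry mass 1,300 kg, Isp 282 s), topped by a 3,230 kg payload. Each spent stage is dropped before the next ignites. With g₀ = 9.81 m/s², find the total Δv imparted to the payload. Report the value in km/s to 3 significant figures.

Ignition mass of stage 1 = 460,000+58,400 + 46,400+7,480 + 16,800+1,300 + 3,230 = 593,610 kg.
Stage 1: m₀ = 593,610 kg, m_f = 593,610 − 460,000 = 133,610 kg; Δv = 456×9.81×ln(4.443) = 4473.4×1.4913 ≈ 6671 m/s.
Stage 2: m₀ = 75,210 kg, m_f = 75,210 − 46,400 = 28,810 kg; Δv = 303×9.81×ln(2.611) = 2972.4×0.9596 ≈ 2852 m/s.
Stage 3: m₀ = 21,330 kg, m_f = 21,330 − 16,800 = 4,530 kg; Δv = 282×9.81×ln(4.709) = 2766.4×1.5494 ≈ 4286 m/s.
Total Δv = 6671 + 2852 + 4286 = 13809 m/s.

Δv ≈ 13.8 km/s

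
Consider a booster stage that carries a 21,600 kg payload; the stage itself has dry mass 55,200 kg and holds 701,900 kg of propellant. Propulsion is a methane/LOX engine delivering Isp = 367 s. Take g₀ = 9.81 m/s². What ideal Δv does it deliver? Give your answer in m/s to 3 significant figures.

Δv ≈ 8340 m/s

v_e = Isp · g₀ = 367 × 9.81 = 3600.3 m/s.
m₀ = payload + dry + propellant = 21,600 + 55,200 + 701,900 = 778,700 kg.
m_f = payload + dry = 21,600 + 55,200 = 76,800 kg.
From the ideal rocket equation, Δv = v_e · ln(m₀/m_f) = 3600.3 × ln(10.14) = 3600.3 × 2.3164 ≈ 8339.7 m/s.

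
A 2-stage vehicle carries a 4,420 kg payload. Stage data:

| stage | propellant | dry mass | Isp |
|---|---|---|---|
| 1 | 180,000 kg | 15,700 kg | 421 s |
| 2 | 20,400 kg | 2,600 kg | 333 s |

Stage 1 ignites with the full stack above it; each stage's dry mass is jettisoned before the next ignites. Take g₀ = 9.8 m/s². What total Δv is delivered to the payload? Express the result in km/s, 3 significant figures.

Δv ≈ 11.2 km/s

Ignition mass of stage 1 = 180,000+15,700 + 20,400+2,600 + 4,420 = 223,120 kg.
Stage 1: m₀ = 223,120 kg, m_f = 223,120 − 180,000 = 43,120 kg; Δv = 421×9.8×ln(5.174) = 4125.8×1.6437 ≈ 6782 m/s.
Stage 2: m₀ = 27,420 kg, m_f = 27,420 − 20,400 = 7,020 kg; Δv = 333×9.8×ln(3.906) = 3263.4×1.3625 ≈ 4446 m/s.
Total Δv = 6782 + 4446 = 11228 m/s.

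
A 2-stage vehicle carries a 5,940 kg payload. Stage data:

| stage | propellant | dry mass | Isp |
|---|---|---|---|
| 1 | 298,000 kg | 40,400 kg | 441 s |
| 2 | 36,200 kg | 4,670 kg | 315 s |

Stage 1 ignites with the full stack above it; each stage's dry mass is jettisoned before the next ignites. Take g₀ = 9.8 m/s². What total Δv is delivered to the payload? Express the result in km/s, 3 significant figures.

Ignition mass of stage 1 = 298,000+40,400 + 36,200+4,670 + 5,940 = 385,210 kg.
Stage 1: m₀ = 385,210 kg, m_f = 385,210 − 298,000 = 87,210 kg; Δv = 441×9.8×ln(4.417) = 4321.8×1.4855 ≈ 6420 m/s.
Stage 2: m₀ = 46,810 kg, m_f = 46,810 − 36,200 = 10,610 kg; Δv = 315×9.8×ln(4.412) = 3087.0×1.4843 ≈ 4582 m/s.
Total Δv = 6420 + 4582 = 11002 m/s.

Δv ≈ 11.0 km/s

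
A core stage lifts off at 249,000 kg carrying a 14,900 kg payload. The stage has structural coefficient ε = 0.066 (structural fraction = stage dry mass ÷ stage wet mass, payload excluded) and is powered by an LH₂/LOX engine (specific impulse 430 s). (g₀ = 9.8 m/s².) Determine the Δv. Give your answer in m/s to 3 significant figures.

Δv ≈ 8870 m/s

Stage wet mass = m₀ − payload = 249,000 − 14,900 = 234,100 kg.
Stage dry mass = ε × stage wet mass = 0.066 × 234,100 = 15,450.6 kg.
Burnout mass m_f = stage dry + payload = 15,450.6 + 14,900 = 30,350.6 kg.
v_e = Isp · g₀ = 430 × 9.8 = 4214.0 m/s.
Using Δv = v_e ln(m₀/m_f): Δv = v_e · ln(249,000/30,350.6) = 4214.0 × ln(8.204) = 4214.0 × 2.1046 ≈ 8869 m/s.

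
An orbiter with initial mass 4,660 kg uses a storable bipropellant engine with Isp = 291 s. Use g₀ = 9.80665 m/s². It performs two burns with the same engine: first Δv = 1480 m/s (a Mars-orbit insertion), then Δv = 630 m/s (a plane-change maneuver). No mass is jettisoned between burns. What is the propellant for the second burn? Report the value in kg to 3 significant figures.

v_e = Isp · g₀ = 291 × 9.80665 = 2853.7 m/s.
After the first burn: m = 4660 × exp(−1480/2853.7) = 4660 × 0.59534 = 2,774.28 kg.
After the second burn: m = 2,774.28 × exp(−630/2853.7) = 2,774.28 × 0.80191 = 2,224.72 kg.
Second-burn propellant = 2,774.28 − 2,224.72 = 549.56 kg.

propellant for the second burn ≈ 550 kg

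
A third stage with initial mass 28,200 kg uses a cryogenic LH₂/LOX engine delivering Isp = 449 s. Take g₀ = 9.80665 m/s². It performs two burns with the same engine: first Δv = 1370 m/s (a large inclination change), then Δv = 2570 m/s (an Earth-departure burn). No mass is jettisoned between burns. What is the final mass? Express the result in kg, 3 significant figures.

final mass ≈ 11500 kg

v_e = Isp · g₀ = 449 × 9.80665 = 4403.2 m/s.
After the first burn: m = 28200 × exp(−1370/4403.2) = 28200 × 0.73261 = 20,659.6 kg.
After the second burn: m = 20,659.6 × exp(−2570/4403.2) = 20,659.6 × 0.55785 = 11,525 kg.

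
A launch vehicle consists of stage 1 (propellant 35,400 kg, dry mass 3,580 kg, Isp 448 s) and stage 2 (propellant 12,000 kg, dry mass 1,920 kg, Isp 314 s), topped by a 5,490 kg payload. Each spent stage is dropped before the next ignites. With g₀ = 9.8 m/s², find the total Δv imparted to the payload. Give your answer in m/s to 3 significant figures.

Δv ≈ 7060 m/s

Ignition mass of stage 1 = 35,400+3,580 + 12,000+1,920 + 5,490 = 58,390 kg.
Stage 1: m₀ = 58,390 kg, m_f = 58,390 − 35,400 = 22,990 kg; Δv = 448×9.8×ln(2.54) = 4390.4×0.9321 ≈ 4092 m/s.
Stage 2: m₀ = 19,410 kg, m_f = 19,410 − 12,000 = 7,410 kg; Δv = 314×9.8×ln(2.619) = 3077.2×0.9630 ≈ 2963 m/s.
Total Δv = 4092 + 2963 = 7055 m/s.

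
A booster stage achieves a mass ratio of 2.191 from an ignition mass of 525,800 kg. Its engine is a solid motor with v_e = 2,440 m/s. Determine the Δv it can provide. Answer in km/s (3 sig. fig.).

Δv ≈ 1.91 km/s

Using Δv = v_e ln(m₀/m_f): Δv = v_e · ln(2.191) = 2440.0 × 0.7844 ≈ 1913.8 m/s.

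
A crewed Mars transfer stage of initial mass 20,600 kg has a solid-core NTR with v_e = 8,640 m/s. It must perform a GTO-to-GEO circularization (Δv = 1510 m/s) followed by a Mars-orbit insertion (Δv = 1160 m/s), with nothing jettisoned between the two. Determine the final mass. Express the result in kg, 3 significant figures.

After the first burn: m = 20600 × exp(−1510/8640.0) = 20600 × 0.83965 = 17,296.8 kg.
After the second burn: m = 17,296.8 × exp(−1160/8640.0) = 17,296.8 × 0.87436 = 15,123.6 kg.

final mass ≈ 15100 kg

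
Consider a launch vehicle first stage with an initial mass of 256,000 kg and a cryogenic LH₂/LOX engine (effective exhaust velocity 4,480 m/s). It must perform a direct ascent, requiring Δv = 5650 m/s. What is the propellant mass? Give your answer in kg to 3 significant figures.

propellant mass ≈ 183000 kg

m₀/m_f = exp(Δv / v_e) = exp(5650 / 4480.0) = exp(1.2612) = 3.5295.
m_f = 256,000 / 3.5295 = 72,531.5 kg, so propellant = m₀ − m_f = 256,000 − 72,531.5 = 183,468.5 kg.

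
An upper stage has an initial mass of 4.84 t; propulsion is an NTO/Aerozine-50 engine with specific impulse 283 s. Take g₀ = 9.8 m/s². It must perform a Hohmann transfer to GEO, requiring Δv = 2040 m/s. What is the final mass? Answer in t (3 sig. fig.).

final mass ≈ 2.32 t

v_e = Isp · g₀ = 283 × 9.8 = 2773.4 m/s.
m₀/m_f = exp(Δv / v_e) = exp(2040 / 2773.4) = exp(0.7356) = 2.0866.
m_f = m₀ / 2.0866 = 4.84 / 2.0866 = 2.31956 t.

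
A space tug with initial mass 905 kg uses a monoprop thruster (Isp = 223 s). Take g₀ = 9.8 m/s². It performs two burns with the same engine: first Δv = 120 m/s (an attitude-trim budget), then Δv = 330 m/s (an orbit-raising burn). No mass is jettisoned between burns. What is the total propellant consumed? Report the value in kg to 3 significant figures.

total propellant consumed ≈ 168 kg

v_e = Isp · g₀ = 223 × 9.8 = 2185.4 m/s.
After the first burn: m = 905 × exp(−120/2185.4) = 905 × 0.94657 = 856.646 kg.
After the second burn: m = 856.646 × exp(−330/2185.4) = 856.646 × 0.85985 = 736.587 kg.
Total propellant = m₀ − m_final = 905 − 736.587 = 168.413 kg.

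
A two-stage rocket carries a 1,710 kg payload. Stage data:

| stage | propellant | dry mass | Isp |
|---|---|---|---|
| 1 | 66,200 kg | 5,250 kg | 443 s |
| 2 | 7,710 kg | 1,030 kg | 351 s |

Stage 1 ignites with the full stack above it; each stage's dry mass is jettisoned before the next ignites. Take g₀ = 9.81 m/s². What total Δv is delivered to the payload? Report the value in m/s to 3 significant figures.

Δv ≈ 11800 m/s

Ignition mass of stage 1 = 66,200+5,250 + 7,710+1,030 + 1,710 = 81,900 kg.
Stage 1: m₀ = 81,900 kg, m_f = 81,900 − 66,200 = 15,700 kg; Δv = 443×9.81×ln(5.217) = 4345.8×1.6518 ≈ 7179 m/s.
Stage 2: m₀ = 10,450 kg, m_f = 10,450 − 7,710 = 2,740 kg; Δv = 351×9.81×ln(3.814) = 3443.3×1.3386 ≈ 4609 m/s.
Total Δv = 7179 + 4609 = 11788 m/s.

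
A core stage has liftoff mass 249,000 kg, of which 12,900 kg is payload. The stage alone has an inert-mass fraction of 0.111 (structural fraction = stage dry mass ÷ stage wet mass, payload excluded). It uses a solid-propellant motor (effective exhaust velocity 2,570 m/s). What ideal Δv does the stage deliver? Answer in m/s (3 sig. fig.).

Stage wet mass = m₀ − payload = 249,000 − 12,900 = 236,100 kg.
Stage dry mass = ε × stage wet mass = 0.111 × 236,100 = 26,207.1 kg.
Burnout mass m_f = stage dry + payload = 26,207.1 + 12,900 = 39,107.1 kg.
By the Tsiolkovsky rocket equation, Δv = v_e · ln(249,000/39,107.1) = 2570.0 × ln(6.367) = 2570.0 × 1.8511 ≈ 4757 m/s.

Δv ≈ 4760 m/s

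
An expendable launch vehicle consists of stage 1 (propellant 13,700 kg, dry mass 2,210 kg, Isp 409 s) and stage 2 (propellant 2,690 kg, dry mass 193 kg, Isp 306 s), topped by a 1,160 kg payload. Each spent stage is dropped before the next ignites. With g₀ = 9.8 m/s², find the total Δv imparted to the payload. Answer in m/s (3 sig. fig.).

Ignition mass of stage 1 = 13,700+2,210 + 2,690+193 + 1,160 = 19,953 kg.
Stage 1: m₀ = 19,953 kg, m_f = 19,953 − 13,700 = 6,253 kg; Δv = 409×9.8×ln(3.191) = 4008.2×1.1603 ≈ 4651 m/s.
Stage 2: m₀ = 4,043 kg, m_f = 4,043 − 2,690 = 1,353 kg; Δv = 306×9.8×ln(2.988) = 2998.8×1.0947 ≈ 3283 m/s.
Total Δv = 4651 + 3283 = 7934 m/s.

Δv ≈ 7930 m/s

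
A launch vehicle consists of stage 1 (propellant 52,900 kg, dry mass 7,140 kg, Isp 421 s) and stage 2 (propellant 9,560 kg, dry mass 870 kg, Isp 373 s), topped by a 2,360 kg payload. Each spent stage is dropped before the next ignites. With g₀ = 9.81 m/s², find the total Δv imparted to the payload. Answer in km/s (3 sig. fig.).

Δv ≈ 10.4 km/s

Ignition mass of stage 1 = 52,900+7,140 + 9,560+870 + 2,360 = 72,830 kg.
Stage 1: m₀ = 72,830 kg, m_f = 72,830 − 52,900 = 19,930 kg; Δv = 421×9.81×ln(3.654) = 4130.0×1.2959 ≈ 5352 m/s.
Stage 2: m₀ = 12,790 kg, m_f = 12,790 − 9,560 = 3,230 kg; Δv = 373×9.81×ln(3.96) = 3659.1×1.3762 ≈ 5036 m/s.
Total Δv = 5352 + 5036 = 10388 m/s.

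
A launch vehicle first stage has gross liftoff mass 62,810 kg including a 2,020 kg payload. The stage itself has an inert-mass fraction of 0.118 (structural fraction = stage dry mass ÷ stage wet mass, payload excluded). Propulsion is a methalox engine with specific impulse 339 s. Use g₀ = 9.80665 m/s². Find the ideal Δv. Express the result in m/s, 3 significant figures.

Stage wet mass = m₀ − payload = 62,810 − 2,020 = 60,790 kg.
Stage dry mass = ε × stage wet mass = 0.118 × 60,790 = 7,173.22 kg.
Burnout mass m_f = stage dry + payload = 7,173.22 + 2,020 = 9,193.22 kg.
v_e = Isp · g₀ = 339 × 9.80665 = 3324.5 m/s.
Rocket equation: Δv = v_e · ln(62,810/9,193.22) = 3324.5 × ln(6.832) = 3324.5 × 1.9216 ≈ 6388 m/s.

Δv ≈ 6390 m/s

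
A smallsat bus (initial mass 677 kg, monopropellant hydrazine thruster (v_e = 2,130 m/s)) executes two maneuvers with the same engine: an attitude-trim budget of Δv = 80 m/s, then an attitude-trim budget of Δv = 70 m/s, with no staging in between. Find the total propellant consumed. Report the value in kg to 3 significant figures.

After the first burn: m = 677 × exp(−80/2130.0) = 677 × 0.96314 = 652.046 kg.
After the second burn: m = 652.046 × exp(−70/2130.0) = 652.046 × 0.96767 = 630.965 kg.
Total propellant = m₀ − m_final = 677 − 630.965 = 46.035 kg.

total propellant consumed ≈ 46.0 kg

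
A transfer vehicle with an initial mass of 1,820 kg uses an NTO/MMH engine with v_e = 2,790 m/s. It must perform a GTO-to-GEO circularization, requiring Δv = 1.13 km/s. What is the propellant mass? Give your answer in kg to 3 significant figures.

propellant mass ≈ 606 kg

m₀/m_f = exp(Δv / v_e) = exp(1130 / 2790.0) = exp(0.4050) = 1.4993.
m_f = 1,820 / 1.4993 = 1,213.9 kg, so propellant = m₀ − m_f = 1,820 − 1,213.9 = 606.1 kg.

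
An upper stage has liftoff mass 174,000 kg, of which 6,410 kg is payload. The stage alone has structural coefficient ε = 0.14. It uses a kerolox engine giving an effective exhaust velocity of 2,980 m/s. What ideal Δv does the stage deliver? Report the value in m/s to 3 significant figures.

Stage wet mass = m₀ − payload = 174,000 − 6,410 = 167,590 kg.
Stage dry mass = ε × stage wet mass = 0.14 × 167,590 = 23,462.6 kg.
Burnout mass m_f = stage dry + payload = 23,462.6 + 6,410 = 29,872.6 kg.
Δv = v_e · ln(174,000/29,872.6) = 2980.0 × ln(5.825) = 2980.0 × 1.7621 ≈ 5251 m/s.

Δv ≈ 5250 m/s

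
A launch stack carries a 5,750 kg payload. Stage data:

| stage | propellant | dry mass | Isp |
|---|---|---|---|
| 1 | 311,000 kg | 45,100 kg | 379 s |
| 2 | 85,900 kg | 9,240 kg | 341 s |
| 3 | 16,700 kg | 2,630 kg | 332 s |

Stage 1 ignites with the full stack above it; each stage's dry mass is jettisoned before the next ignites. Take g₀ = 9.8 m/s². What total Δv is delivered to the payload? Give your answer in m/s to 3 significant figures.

Δv ≈ 11700 m/s

Ignition mass of stage 1 = 311,000+45,100 + 85,900+9,240 + 16,700+2,630 + 5,750 = 476,320 kg.
Stage 1: m₀ = 476,320 kg, m_f = 476,320 − 311,000 = 165,320 kg; Δv = 379×9.8×ln(2.881) = 3714.2×1.0582 ≈ 3930 m/s.
Stage 2: m₀ = 120,220 kg, m_f = 120,220 − 85,900 = 34,320 kg; Δv = 341×9.8×ln(3.503) = 3341.8×1.2536 ≈ 4189 m/s.
Stage 3: m₀ = 25,080 kg, m_f = 25,080 − 16,700 = 8,380 kg; Δv = 332×9.8×ln(2.993) = 3253.6×1.0962 ≈ 3567 m/s.
Total Δv = 3930 + 4189 + 3567 = 11686 m/s.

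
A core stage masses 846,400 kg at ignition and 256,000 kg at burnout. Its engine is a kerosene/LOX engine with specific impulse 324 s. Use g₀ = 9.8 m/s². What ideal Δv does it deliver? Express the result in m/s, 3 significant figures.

v_e = Isp · g₀ = 324 × 9.8 = 3175.2 m/s.
Δv = v_e · ln(m₀/m_f) = 3175.2 × ln(3.306) = 3175.2 × 1.1958 ≈ 3797.0 m/s.

Δv ≈ 3800 m/s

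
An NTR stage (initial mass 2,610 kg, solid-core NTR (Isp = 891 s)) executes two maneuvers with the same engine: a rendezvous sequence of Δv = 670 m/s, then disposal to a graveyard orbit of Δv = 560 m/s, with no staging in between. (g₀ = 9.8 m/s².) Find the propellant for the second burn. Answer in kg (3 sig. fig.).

v_e = Isp · g₀ = 891 × 9.8 = 8731.8 m/s.
After the first burn: m = 2610 × exp(−670/8731.8) = 2610 × 0.92614 = 2,417.23 kg.
After the second burn: m = 2,417.23 × exp(−560/8731.8) = 2,417.23 × 0.93788 = 2,267.07 kg.
Second-burn propellant = 2,417.23 − 2,267.07 = 150.16 kg.

propellant for the second burn ≈ 150 kg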